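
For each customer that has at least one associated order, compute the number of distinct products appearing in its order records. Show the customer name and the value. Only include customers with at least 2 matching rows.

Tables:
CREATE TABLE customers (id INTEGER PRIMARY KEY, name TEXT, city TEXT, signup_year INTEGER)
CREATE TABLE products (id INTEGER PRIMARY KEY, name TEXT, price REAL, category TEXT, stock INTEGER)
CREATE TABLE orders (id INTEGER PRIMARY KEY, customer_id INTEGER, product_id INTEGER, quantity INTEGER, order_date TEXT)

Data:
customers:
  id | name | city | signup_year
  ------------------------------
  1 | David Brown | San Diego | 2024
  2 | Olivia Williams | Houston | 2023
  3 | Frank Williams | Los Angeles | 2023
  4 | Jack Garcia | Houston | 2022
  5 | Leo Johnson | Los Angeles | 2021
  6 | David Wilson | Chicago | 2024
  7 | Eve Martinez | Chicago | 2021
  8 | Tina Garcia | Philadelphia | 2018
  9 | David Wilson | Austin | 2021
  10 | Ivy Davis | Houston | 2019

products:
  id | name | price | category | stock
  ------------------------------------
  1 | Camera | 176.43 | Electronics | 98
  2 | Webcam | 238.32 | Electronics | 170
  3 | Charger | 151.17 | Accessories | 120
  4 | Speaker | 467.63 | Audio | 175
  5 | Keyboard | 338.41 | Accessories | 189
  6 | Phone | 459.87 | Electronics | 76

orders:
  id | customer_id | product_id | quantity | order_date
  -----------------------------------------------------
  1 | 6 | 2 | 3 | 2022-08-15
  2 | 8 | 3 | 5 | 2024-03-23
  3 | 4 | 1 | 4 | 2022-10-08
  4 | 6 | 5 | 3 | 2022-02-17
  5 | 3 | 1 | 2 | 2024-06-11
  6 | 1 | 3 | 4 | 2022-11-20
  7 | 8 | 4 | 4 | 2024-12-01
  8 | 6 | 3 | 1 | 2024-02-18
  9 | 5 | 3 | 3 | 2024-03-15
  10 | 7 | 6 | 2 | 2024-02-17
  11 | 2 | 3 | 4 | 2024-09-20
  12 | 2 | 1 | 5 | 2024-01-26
SELECT p.name, COUNT(DISTINCT c.product_id) AS distinct_product_count FROM orders c JOIN customers p ON c.customer_id = p.id GROUP BY p.id, p.name HAVING COUNT(*) >= 2

Execution result:
name | distinct_product_count
Olivia Williams | 2
David Wilson | 3
Tina Garcia | 2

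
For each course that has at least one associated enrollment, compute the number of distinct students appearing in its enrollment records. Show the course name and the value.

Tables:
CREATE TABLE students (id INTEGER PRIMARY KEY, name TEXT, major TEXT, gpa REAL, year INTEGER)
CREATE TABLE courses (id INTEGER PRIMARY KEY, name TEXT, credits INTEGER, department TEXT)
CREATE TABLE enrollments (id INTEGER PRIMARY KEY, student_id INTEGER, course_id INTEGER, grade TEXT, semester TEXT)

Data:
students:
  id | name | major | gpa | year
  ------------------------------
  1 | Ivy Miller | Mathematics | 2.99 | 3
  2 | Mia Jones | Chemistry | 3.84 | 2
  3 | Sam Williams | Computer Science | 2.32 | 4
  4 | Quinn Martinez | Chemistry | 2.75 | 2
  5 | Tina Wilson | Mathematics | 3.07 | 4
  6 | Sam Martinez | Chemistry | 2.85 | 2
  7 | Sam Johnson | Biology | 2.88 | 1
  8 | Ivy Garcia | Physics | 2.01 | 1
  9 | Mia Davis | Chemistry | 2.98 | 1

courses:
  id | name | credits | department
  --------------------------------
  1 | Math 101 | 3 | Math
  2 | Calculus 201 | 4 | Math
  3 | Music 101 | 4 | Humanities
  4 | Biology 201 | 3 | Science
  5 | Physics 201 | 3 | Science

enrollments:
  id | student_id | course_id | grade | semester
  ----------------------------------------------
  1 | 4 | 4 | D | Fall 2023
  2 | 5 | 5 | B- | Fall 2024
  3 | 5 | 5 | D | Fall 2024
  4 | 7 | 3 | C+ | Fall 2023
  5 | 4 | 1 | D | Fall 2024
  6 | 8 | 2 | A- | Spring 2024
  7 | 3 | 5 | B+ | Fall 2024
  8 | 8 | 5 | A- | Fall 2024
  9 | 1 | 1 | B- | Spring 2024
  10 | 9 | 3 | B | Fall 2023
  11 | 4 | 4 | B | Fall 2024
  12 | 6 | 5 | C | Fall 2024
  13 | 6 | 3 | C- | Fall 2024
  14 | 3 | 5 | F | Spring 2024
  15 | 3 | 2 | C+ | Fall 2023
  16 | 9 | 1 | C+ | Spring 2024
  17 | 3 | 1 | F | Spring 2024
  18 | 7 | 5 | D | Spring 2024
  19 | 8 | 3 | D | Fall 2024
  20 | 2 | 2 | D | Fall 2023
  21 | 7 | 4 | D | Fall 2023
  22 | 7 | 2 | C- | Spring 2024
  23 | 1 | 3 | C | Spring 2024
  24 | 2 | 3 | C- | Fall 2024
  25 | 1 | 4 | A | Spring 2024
SELECT p.name, COUNT(DISTINCT c.student_id) AS distinct_student_count FROM enrollments c JOIN courses p ON c.course_id = p.id GROUP BY p.id, p.name

Execution result:
name | distinct_student_count
Math 101 | 4
Calculus 201 | 4
Music 101 | 6
Biology 201 | 3
Physics 201 | 5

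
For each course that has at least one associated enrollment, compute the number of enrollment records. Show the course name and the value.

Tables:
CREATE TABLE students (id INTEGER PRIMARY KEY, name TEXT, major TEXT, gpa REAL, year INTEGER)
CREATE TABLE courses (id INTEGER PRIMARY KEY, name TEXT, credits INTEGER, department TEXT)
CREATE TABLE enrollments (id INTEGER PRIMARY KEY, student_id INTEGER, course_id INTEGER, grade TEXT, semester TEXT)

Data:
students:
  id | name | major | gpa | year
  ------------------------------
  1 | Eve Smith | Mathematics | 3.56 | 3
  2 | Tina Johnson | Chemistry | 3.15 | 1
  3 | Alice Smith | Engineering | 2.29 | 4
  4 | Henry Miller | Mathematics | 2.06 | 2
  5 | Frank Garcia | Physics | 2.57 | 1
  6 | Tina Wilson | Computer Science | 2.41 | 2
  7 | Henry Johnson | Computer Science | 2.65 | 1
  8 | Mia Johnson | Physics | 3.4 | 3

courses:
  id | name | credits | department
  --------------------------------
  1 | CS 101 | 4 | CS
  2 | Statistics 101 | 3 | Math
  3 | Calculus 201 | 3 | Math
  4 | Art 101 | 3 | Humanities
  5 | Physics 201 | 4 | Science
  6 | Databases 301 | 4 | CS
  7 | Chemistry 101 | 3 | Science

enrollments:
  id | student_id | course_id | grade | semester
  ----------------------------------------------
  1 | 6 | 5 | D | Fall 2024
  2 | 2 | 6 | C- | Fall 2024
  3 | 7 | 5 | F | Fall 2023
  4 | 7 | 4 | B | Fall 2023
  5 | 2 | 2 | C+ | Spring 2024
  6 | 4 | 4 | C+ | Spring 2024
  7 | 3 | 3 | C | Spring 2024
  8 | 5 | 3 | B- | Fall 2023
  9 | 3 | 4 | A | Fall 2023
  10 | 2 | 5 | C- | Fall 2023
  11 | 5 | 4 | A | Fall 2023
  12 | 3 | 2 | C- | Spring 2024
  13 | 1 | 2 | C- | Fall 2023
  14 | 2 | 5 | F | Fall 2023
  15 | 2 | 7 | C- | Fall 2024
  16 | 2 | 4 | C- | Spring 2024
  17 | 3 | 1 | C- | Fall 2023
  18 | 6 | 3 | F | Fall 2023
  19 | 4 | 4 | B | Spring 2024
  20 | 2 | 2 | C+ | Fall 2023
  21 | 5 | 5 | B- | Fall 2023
SELECT p.name, COUNT(*) AS n FROM enrollments c JOIN courses p ON c.course_id = p.id GROUP BY p.id, p.name

Execution result:
name | n
CS 101 | 1
Statistics 101 | 4
Calculus 201 | 3
Art 101 | 6
Physics 201 | 5
Databases 301 | 1
Chemistry 101 | 1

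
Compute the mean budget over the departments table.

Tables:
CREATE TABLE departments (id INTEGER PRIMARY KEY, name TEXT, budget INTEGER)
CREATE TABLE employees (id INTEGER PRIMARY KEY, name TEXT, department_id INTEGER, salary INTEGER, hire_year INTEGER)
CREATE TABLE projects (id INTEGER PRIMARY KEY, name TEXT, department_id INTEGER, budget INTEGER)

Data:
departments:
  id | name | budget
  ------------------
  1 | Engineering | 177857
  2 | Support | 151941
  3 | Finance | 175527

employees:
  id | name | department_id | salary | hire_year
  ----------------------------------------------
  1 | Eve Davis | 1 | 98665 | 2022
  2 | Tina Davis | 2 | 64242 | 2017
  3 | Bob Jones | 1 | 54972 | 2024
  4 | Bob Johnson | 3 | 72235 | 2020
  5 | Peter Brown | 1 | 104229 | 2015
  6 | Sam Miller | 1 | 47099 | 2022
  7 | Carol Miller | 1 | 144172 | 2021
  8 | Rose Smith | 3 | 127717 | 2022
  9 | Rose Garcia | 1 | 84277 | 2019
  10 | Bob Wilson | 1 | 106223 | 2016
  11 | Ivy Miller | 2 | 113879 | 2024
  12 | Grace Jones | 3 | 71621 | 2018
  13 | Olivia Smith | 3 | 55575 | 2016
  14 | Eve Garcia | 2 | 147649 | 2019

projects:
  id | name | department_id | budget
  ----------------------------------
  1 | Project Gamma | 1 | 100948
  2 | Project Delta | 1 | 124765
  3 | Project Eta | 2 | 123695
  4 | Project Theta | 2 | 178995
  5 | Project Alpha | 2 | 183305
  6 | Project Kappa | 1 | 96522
SELECT AVG(budget) FROM departments

Execution result:
168441.67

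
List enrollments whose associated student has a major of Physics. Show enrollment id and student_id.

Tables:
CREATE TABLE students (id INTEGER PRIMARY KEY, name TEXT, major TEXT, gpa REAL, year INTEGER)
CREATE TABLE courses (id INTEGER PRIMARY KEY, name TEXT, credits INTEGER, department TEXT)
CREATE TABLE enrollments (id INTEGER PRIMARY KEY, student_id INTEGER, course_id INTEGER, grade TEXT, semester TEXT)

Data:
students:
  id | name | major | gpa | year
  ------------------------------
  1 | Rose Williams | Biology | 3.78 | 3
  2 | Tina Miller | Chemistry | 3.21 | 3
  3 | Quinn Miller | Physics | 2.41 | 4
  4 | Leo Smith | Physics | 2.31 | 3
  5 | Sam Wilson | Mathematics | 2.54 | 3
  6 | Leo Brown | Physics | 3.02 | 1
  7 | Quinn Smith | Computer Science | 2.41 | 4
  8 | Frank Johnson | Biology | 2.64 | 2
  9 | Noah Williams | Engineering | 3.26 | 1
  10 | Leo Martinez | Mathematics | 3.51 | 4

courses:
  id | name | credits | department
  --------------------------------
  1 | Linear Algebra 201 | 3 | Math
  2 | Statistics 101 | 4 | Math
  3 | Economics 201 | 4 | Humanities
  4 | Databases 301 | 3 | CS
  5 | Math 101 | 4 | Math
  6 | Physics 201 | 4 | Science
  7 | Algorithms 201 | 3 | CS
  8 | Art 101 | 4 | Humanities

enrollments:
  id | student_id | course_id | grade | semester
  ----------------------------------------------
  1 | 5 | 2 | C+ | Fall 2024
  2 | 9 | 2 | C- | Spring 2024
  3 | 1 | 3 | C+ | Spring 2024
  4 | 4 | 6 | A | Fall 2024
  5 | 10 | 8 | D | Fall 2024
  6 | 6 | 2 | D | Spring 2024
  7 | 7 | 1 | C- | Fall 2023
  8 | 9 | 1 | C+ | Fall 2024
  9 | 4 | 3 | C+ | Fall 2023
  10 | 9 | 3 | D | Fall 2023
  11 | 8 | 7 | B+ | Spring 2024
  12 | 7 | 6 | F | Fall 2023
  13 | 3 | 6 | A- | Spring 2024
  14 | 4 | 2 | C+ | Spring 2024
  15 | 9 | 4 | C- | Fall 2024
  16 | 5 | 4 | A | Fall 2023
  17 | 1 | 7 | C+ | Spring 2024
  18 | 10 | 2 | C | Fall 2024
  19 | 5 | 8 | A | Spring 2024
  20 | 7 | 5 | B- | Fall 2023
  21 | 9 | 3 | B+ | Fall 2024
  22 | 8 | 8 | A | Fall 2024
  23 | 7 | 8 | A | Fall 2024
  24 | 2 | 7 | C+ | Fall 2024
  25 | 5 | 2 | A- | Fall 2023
SELECT id, student_id FROM enrollments WHERE student_id IN (SELECT id FROM students WHERE major = 'Physics')

Execution result:
id | student_id
4 | 4
6 | 6
9 | 4
13 | 3
14 | 4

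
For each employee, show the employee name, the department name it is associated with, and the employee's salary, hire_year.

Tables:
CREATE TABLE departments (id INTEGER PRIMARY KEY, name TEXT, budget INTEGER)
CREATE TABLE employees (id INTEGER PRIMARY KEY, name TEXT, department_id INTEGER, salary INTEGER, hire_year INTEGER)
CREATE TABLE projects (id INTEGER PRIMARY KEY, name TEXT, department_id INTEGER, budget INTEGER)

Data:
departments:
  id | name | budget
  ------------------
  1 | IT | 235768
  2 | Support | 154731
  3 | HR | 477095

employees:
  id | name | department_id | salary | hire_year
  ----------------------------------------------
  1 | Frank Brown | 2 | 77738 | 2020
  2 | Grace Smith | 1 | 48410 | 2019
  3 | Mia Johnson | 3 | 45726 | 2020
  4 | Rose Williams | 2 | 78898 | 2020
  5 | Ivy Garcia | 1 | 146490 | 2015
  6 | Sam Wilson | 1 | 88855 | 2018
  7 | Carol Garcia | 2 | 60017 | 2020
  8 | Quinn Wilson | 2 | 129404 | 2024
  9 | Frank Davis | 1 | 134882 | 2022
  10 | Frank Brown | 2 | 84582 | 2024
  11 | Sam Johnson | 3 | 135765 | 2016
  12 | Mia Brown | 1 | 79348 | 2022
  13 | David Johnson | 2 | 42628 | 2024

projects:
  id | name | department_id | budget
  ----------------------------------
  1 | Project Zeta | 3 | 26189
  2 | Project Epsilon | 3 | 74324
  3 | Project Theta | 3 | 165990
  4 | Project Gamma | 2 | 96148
SELECT c.name, p.name AS department, c.salary, c.hire_year FROM employees c JOIN departments p ON c.department_id = p.id

Execution result:
name | department | salary | hire_year
Frank Brown | Support | 77738 | 2020
Grace Smith | IT | 48410 | 2019
Mia Johnson | HR | 45726 | 2020
Rose Williams | Support | 78898 | 2020
Ivy Garcia | IT | 146490 | 2015
Sam Wilson | IT | 88855 | 2018
Carol Garcia | Support | 60017 | 2020
Quinn Wilson | Support | 129404 | 2024
Frank Davis | IT | 134882 | 2022
Frank Brown | Support | 84582 | 2024
Sam Johnson | HR | 135765 | 2016
Mia Brown | IT | 79348 | 2022
David Johnson | Support | 42628 | 2024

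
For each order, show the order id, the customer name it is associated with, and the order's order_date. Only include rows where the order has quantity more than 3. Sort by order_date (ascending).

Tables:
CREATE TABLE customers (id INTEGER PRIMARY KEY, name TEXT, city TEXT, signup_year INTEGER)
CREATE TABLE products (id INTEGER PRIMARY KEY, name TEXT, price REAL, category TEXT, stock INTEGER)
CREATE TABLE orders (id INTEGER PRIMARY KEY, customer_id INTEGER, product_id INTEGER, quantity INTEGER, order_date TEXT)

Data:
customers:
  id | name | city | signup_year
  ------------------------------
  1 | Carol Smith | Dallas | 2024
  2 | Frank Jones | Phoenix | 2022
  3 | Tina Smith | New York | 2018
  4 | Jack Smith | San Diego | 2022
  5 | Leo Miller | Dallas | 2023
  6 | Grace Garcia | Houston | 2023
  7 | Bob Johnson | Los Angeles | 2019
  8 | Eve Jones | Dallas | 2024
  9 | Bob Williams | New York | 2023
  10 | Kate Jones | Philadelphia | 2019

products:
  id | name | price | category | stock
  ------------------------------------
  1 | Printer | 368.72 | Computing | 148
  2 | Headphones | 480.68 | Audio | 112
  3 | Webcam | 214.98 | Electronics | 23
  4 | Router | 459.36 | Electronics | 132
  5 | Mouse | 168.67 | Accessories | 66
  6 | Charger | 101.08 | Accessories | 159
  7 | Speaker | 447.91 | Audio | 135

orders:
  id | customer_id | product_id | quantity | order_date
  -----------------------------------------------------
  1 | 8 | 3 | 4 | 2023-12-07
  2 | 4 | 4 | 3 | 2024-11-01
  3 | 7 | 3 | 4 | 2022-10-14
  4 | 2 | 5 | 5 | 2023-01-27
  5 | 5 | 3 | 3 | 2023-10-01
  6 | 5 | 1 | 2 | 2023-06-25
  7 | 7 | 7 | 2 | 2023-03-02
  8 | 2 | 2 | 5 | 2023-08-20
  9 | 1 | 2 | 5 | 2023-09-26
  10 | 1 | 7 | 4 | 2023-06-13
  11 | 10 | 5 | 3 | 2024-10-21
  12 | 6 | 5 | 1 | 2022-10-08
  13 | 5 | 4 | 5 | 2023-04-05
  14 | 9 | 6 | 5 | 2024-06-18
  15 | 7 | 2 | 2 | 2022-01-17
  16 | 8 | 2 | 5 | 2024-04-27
SELECT c.id, p.name AS customer, c.order_date FROM orders c JOIN customers p ON c.customer_id = p.id WHERE c.quantity > 3 ORDER BY c.order_date ASC

Execution result:
id | customer | order_date
3 | Bob Johnson | 2022-10-14
4 | Frank Jones | 2023-01-27
13 | Leo Miller | 2023-04-05
10 | Carol Smith | 2023-06-13
8 | Frank Jones | 2023-08-20
9 | Carol Smith | 2023-09-26
1 | Eve Jones | 2023-12-07
16 | Eve Jones | 2024-04-27
14 | Bob Williams | 2024-06-18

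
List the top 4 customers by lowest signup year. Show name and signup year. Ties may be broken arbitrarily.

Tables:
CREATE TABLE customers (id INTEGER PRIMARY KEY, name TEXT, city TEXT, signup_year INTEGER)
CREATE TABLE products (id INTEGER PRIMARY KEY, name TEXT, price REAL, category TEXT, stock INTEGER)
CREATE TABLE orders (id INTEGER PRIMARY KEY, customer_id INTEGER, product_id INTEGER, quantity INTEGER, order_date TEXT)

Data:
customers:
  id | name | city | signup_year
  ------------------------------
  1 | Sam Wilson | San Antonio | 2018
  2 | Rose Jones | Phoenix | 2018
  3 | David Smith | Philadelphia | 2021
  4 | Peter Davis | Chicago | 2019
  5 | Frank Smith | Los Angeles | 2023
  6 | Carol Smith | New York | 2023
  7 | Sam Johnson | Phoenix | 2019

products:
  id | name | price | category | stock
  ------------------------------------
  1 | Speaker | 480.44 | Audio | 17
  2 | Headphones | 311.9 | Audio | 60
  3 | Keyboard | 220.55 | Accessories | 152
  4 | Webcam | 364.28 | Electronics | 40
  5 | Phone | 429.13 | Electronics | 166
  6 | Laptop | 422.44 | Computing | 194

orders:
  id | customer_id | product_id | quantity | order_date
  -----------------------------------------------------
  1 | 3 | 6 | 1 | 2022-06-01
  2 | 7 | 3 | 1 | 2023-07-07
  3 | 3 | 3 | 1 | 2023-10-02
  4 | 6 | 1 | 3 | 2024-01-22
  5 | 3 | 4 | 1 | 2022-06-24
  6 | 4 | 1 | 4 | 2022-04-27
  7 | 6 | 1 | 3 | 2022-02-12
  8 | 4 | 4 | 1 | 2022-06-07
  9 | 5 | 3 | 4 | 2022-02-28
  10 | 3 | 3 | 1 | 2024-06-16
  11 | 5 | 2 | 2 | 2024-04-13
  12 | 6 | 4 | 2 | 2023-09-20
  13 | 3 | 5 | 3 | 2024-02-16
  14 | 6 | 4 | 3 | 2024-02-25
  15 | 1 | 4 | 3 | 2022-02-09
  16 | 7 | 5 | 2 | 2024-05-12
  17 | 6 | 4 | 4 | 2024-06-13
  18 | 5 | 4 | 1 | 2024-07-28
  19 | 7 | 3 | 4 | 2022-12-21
SELECT name, signup_year FROM customers ORDER BY signup_year ASC LIMIT 4

Execution result:
name | signup_year
Sam Wilson | 2018
Rose Jones | 2018
Peter Davis | 2019
Sam Johnson | 2019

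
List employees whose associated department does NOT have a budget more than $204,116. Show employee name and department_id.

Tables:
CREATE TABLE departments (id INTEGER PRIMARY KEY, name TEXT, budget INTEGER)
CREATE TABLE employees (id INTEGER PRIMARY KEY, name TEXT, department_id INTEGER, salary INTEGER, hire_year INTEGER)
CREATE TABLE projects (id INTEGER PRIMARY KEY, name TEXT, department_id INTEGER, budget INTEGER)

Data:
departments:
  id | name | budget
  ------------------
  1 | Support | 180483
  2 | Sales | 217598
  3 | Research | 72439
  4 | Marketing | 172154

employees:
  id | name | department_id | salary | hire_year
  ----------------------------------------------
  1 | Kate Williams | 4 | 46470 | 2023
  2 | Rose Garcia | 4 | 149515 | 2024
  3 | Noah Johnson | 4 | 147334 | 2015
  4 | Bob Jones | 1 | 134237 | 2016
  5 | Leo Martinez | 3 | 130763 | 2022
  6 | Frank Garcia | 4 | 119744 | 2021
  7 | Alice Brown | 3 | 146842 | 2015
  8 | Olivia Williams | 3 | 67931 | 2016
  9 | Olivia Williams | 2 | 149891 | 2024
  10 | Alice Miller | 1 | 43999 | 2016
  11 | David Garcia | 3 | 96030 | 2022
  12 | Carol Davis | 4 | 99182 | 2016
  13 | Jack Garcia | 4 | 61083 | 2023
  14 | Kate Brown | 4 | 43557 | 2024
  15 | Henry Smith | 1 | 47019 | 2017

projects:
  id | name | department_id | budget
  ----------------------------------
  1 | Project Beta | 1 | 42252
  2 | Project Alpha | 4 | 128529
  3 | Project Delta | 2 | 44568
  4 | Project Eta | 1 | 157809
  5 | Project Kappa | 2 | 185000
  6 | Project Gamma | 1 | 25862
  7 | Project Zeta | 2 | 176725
SELECT name, department_id FROM employees WHERE department_id NOT IN (SELECT id FROM departments WHERE budget > 204116)

Execution result:
name | department_id
Kate Williams | 4
Rose Garcia | 4
Noah Johnson | 4
Bob Jones | 1
Leo Martinez | 3
Frank Garcia | 4
Alice Brown | 3
Olivia Williams | 3
Alice Miller | 1
David Garcia | 3
Carol Davis | 4
Jack Garcia | 4
Kate Brown | 4
Henry Smith | 1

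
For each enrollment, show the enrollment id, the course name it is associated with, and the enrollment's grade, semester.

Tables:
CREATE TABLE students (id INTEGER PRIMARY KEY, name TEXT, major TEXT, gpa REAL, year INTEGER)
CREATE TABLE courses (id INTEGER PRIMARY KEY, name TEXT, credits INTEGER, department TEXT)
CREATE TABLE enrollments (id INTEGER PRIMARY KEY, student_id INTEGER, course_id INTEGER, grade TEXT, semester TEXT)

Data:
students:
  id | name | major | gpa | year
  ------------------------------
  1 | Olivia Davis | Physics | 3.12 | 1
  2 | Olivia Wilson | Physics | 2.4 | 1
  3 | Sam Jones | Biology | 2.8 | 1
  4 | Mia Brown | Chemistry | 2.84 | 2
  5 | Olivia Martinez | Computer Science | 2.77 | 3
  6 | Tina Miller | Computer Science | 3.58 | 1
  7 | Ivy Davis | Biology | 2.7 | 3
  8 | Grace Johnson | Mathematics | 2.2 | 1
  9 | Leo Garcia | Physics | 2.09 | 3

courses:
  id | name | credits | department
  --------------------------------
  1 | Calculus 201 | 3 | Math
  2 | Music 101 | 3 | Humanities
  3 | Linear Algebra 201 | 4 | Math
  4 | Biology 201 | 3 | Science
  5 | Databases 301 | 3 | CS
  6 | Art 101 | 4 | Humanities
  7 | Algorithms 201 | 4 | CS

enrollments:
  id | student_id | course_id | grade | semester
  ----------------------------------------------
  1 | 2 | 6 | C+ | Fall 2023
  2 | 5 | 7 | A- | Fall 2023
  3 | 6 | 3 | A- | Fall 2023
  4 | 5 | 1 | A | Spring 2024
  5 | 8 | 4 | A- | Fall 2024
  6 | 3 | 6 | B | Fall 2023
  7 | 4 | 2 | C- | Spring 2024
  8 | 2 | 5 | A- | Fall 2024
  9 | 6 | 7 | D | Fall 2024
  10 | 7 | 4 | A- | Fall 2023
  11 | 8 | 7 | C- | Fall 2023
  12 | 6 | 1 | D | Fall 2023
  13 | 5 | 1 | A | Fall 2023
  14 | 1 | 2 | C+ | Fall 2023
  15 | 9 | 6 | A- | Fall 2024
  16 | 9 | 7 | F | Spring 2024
SELECT c.id, p.name AS course, c.grade, c.semester FROM enrollments c JOIN courses p ON c.course_id = p.id

Execution result:
id | course | grade | semester
1 | Art 101 | C+ | Fall 2023
2 | Algorithms 201 | A- | Fall 2023
3 | Linear Algebra 201 | A- | Fall 2023
4 | Calculus 201 | A | Spring 2024
5 | Biology 201 | A- | Fall 2024
6 | Art 101 | B | Fall 2023
7 | Music 101 | C- | Spring 2024
8 | Databases 301 | A- | Fall 2024
9 | Algorithms 201 | D | Fall 2024
10 | Biology 201 | A- | Fall 2023
11 | Algorithms 201 | C- | Fall 2023
12 | Calculus 201 | D | Fall 2023
13 | Calculus 201 | A | Fall 2023
14 | Music 101 | C+ | Fall 2023
15 | Art 101 | A- | Fall 2024
16 | Algorithms 201 | F | Spring 2024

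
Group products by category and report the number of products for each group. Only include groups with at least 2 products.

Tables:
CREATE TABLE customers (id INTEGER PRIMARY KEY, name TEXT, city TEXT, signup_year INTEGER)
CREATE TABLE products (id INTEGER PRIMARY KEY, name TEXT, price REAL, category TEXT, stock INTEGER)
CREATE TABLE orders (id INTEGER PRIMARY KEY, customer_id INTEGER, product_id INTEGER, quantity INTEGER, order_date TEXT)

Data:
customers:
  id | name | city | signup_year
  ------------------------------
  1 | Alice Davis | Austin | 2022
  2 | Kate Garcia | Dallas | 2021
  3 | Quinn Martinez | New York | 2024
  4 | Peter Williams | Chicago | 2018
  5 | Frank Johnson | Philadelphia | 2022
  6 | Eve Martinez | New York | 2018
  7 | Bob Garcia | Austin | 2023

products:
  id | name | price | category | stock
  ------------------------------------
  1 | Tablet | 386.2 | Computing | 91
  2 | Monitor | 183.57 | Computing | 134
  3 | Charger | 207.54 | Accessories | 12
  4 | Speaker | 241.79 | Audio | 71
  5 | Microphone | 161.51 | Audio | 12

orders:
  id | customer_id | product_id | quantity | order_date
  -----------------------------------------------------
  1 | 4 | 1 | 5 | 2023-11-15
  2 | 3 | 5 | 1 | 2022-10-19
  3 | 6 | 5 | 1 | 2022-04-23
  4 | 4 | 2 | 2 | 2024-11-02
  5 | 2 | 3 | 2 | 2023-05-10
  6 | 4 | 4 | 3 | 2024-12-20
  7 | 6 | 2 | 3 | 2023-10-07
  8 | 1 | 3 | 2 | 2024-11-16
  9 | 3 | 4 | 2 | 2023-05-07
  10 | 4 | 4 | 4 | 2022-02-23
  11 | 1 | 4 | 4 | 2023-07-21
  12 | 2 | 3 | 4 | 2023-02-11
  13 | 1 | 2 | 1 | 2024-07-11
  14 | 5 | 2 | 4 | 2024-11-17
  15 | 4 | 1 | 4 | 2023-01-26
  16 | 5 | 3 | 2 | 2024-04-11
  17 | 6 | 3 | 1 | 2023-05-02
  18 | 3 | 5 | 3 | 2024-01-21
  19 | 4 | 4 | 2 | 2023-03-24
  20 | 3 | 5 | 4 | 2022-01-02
SELECT category, COUNT(*) AS n FROM products GROUP BY category HAVING COUNT(*) >= 2

Execution result:
category | n
Audio | 2
Computing | 2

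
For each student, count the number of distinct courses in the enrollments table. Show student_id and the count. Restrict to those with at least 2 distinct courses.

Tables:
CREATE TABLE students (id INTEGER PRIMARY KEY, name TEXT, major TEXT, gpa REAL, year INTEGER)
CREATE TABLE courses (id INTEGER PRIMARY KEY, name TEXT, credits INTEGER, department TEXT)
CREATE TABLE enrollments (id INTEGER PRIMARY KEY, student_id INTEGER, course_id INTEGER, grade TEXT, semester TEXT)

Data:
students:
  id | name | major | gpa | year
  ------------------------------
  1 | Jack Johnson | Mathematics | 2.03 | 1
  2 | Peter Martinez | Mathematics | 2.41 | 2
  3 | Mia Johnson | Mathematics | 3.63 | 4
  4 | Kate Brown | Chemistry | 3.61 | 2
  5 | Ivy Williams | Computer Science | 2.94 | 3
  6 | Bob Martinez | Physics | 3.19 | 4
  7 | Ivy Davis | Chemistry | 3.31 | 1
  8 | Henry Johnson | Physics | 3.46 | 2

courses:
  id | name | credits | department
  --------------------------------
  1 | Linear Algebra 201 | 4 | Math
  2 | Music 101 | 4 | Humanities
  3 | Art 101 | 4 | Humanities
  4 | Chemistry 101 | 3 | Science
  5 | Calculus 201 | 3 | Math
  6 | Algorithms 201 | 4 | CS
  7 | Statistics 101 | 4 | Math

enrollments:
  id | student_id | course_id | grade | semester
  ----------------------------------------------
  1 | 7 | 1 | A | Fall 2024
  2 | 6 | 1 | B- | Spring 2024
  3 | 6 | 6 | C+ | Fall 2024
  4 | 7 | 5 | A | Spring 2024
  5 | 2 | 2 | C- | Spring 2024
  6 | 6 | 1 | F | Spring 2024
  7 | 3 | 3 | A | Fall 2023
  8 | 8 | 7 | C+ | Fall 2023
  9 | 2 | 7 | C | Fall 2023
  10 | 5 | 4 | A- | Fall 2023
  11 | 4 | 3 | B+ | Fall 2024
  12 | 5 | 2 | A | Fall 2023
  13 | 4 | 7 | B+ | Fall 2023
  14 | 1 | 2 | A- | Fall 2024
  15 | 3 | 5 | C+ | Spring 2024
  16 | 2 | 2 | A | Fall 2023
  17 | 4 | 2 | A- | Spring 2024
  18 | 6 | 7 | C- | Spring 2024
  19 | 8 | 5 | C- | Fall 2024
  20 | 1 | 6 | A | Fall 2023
SELECT student_id, COUNT(DISTINCT course_id) AS distinct_course_count FROM enrollments GROUP BY student_id HAVING COUNT(DISTINCT course_id) >= 2

Execution result:
student_id | distinct_course_count
1 | 2
2 | 2
3 | 2
4 | 3
5 | 2
6 | 3
7 | 2
8 | 2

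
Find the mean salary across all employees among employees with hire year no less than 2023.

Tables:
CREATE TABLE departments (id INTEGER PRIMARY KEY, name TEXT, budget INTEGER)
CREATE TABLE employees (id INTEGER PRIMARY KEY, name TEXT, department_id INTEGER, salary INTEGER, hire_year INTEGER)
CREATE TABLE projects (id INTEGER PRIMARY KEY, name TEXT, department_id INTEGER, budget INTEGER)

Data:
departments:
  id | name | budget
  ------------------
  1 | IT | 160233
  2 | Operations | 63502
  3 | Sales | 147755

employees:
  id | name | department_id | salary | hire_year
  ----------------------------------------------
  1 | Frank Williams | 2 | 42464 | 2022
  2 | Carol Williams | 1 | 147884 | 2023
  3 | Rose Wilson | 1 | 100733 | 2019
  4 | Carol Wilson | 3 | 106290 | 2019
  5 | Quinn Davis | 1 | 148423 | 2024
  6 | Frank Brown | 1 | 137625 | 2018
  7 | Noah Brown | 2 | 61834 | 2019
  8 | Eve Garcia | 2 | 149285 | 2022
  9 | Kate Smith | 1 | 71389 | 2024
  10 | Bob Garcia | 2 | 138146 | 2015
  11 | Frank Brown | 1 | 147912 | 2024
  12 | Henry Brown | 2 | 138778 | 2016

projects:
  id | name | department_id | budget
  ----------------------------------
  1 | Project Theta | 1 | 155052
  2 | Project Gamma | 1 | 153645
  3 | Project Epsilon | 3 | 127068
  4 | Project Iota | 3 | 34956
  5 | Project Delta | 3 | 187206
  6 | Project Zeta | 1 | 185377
SELECT AVG(salary) FROM employees WHERE hire_year >= 2023

Execution result:
128902.00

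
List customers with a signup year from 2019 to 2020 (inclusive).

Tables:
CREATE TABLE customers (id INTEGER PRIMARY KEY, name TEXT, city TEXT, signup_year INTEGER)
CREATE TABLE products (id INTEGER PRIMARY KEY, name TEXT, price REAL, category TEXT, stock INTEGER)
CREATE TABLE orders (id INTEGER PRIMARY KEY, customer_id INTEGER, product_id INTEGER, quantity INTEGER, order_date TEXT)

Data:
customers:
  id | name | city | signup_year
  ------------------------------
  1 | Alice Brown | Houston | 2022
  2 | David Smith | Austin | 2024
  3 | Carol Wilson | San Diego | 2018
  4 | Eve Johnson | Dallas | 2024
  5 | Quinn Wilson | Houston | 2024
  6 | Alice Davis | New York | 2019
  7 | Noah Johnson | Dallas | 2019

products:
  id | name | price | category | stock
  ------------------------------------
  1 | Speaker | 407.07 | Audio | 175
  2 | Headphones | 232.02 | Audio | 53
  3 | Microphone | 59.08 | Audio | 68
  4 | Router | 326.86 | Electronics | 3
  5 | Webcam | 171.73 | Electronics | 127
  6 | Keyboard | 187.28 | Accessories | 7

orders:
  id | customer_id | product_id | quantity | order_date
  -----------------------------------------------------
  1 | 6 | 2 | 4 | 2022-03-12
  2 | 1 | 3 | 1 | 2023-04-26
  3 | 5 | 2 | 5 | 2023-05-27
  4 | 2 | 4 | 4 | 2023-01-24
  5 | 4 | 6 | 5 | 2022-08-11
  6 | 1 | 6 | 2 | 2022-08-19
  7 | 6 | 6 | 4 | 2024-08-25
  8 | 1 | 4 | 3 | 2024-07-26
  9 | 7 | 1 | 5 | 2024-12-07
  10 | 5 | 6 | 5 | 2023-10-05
SELECT name, signup_year FROM customers WHERE signup_year BETWEEN 2019 AND 2020

Execution result:
name | signup_year
Alice Davis | 2019
Noah Johnson | 2019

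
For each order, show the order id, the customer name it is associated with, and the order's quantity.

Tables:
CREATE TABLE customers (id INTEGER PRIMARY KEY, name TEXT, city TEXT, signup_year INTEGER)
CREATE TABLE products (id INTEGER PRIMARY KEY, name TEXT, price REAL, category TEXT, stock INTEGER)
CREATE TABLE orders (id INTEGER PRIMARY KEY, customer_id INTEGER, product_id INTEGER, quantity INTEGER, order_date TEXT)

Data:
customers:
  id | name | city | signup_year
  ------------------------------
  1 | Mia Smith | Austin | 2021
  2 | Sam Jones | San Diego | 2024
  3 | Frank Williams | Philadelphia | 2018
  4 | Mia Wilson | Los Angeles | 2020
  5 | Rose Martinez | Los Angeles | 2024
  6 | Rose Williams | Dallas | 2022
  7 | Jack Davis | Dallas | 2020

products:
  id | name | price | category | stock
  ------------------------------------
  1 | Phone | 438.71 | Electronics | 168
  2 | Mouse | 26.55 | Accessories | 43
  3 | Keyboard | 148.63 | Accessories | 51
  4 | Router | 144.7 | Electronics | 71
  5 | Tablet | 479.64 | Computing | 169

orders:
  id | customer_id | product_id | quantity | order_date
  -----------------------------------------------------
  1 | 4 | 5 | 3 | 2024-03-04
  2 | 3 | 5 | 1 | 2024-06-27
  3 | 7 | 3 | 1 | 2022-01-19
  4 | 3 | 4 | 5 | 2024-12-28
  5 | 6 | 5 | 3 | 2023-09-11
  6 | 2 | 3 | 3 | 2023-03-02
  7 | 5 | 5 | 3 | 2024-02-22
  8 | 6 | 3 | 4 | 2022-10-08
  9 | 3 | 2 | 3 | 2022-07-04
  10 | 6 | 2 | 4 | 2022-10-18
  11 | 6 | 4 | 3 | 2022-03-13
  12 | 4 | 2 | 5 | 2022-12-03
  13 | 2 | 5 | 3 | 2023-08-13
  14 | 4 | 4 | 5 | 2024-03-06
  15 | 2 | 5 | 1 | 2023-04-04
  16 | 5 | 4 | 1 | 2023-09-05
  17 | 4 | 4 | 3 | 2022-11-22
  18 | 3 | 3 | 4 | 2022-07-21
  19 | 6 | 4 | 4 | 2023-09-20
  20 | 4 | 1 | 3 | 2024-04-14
SELECT c.id, p.name AS customer, c.quantity FROM orders c JOIN customers p ON c.customer_id = p.id

Execution result:
id | customer | quantity
1 | Mia Wilson | 3
2 | Frank Williams | 1
3 | Jack Davis | 1
4 | Frank Williams | 5
5 | Rose Williams | 3
6 | Sam Jones | 3
7 | Rose Martinez | 3
8 | Rose Williams | 4
9 | Frank Williams | 3
10 | Rose Williams | 4
11 | Rose Williams | 3
12 | Mia Wilson | 5
13 | Sam Jones | 3
14 | Mia Wilson | 5
15 | Sam Jones | 1
16 | Rose Martinez | 1
17 | Mia Wilson | 3
18 | Frank Williams | 4
19 | Rose Williams | 4
20 | Mia Wilson | 3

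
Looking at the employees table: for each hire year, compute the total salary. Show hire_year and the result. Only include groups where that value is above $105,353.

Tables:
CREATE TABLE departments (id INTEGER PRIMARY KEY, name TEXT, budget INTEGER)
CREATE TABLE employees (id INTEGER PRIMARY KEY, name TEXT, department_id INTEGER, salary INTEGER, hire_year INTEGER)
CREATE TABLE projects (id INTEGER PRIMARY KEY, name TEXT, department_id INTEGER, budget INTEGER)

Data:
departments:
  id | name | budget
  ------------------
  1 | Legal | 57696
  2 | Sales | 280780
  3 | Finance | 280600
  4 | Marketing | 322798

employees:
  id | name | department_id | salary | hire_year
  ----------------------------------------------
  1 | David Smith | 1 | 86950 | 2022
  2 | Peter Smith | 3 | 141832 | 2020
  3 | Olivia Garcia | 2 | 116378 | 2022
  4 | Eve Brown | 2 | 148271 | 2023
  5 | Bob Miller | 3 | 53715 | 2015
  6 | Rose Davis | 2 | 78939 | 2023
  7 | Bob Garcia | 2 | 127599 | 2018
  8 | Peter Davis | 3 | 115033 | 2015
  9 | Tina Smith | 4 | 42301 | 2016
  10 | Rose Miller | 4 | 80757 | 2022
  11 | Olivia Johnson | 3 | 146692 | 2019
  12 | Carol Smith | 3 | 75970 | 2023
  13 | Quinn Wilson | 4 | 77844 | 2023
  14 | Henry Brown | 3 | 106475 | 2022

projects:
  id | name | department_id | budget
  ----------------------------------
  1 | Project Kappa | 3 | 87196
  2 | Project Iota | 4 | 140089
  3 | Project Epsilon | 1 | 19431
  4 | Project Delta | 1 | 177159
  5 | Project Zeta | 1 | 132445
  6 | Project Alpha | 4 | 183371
SELECT hire_year, SUM(salary) AS sum_salary FROM employees GROUP BY hire_year HAVING SUM(salary) > 105353

Execution result:
hire_year | sum_salary
2015 | 168748
2018 | 127599
2019 | 146692
2020 | 141832
2022 | 390560
2023 | 381024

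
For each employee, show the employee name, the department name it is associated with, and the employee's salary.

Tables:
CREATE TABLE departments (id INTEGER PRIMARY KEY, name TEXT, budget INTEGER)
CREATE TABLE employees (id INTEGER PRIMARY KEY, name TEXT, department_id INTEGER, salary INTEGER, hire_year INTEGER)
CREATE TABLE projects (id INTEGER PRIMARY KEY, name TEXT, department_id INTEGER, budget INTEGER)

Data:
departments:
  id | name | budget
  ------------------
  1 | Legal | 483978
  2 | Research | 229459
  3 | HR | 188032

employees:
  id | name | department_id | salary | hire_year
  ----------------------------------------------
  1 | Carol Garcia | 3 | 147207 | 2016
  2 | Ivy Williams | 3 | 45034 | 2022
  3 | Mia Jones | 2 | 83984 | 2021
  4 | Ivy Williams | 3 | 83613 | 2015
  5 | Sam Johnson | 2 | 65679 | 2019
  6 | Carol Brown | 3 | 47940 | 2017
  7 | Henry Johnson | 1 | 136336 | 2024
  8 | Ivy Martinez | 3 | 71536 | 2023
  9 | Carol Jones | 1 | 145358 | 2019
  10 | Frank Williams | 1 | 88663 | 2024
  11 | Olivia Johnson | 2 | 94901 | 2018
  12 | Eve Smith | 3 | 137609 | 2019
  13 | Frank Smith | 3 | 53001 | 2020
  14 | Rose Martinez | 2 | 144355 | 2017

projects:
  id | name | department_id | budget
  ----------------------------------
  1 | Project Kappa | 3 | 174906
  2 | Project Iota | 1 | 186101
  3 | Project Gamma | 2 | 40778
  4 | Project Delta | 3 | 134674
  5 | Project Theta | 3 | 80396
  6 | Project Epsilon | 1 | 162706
SELECT c.name, p.name AS department, c.salary FROM employees c JOIN departments p ON c.department_id = p.id

Execution result:
name | department | salary
Carol Garcia | HR | 147207
Ivy Williams | HR | 45034
Mia Jones | Research | 83984
Ivy Williams | HR | 83613
Sam Johnson | Research | 65679
Carol Brown | HR | 47940
Henry Johnson | Legal | 136336
Ivy Martinez | HR | 71536
Carol Jones | Legal | 145358
Frank Williams | Legal | 88663
Olivia Johnson | Research | 94901
Eve Smith | HR | 137609
Frank Smith | HR | 53001
Rose Martinez | Research | 144355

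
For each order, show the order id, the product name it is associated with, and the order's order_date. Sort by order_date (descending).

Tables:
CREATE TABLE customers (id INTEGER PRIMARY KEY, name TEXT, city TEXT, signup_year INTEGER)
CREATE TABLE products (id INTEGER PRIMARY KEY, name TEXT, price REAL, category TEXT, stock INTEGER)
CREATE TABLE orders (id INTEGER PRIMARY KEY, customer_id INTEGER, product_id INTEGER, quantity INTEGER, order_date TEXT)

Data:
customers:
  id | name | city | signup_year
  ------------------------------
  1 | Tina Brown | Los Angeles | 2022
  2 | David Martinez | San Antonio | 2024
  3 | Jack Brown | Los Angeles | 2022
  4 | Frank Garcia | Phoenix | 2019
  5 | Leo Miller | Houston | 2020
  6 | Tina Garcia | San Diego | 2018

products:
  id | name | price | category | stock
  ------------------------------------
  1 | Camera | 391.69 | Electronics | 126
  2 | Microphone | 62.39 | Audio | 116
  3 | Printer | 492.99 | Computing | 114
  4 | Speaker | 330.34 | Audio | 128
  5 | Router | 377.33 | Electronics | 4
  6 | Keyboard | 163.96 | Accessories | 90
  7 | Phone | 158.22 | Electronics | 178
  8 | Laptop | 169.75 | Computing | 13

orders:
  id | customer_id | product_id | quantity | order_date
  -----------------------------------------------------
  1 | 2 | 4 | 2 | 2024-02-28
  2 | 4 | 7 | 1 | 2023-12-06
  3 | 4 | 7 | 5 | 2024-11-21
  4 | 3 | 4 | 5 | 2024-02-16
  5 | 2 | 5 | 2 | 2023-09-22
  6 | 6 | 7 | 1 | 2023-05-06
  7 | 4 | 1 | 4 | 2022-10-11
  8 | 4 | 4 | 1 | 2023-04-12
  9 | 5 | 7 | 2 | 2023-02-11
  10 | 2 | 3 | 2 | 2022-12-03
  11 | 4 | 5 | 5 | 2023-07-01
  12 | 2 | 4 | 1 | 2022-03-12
SELECT c.id, p.name AS product, c.order_date FROM orders c JOIN products p ON c.product_id = p.id ORDER BY c.order_date DESC

Execution result:
id | product | order_date
3 | Phone | 2024-11-21
1 | Speaker | 2024-02-28
4 | Speaker | 2024-02-16
2 | Phone | 2023-12-06
5 | Router | 2023-09-22
11 | Router | 2023-07-01
6 | Phone | 2023-05-06
8 | Speaker | 2023-04-12
9 | Phone | 2023-02-11
10 | Printer | 2022-12-03
7 | Camera | 2022-10-11
12 | Speaker | 2022-03-12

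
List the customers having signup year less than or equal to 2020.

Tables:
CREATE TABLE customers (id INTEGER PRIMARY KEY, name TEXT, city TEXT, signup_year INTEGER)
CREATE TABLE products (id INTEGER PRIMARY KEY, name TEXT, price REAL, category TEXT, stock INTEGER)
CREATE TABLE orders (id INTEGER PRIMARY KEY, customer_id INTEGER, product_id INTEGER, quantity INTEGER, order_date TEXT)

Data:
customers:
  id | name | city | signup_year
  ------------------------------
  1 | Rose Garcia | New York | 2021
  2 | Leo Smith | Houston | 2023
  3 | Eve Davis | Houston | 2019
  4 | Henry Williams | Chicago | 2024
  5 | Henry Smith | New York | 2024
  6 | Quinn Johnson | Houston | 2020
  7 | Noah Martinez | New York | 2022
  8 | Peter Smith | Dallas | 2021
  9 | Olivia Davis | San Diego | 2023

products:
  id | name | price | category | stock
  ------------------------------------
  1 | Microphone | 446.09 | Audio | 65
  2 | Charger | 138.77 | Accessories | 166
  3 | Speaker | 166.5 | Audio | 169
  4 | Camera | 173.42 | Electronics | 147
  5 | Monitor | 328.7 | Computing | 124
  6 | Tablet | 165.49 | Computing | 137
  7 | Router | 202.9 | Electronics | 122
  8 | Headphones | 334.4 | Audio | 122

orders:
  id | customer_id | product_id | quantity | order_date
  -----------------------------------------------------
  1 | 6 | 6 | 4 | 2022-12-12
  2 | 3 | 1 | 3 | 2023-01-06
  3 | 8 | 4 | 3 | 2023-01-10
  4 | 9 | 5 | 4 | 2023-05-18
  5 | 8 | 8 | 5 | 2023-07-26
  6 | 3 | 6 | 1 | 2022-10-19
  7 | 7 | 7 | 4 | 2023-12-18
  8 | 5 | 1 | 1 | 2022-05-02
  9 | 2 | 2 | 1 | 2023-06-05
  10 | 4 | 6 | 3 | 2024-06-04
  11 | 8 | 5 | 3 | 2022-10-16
SELECT name, signup_year FROM customers WHERE signup_year <= 2020

Execution result:
name | signup_year
Eve Davis | 2019
Quinn Johnson | 2020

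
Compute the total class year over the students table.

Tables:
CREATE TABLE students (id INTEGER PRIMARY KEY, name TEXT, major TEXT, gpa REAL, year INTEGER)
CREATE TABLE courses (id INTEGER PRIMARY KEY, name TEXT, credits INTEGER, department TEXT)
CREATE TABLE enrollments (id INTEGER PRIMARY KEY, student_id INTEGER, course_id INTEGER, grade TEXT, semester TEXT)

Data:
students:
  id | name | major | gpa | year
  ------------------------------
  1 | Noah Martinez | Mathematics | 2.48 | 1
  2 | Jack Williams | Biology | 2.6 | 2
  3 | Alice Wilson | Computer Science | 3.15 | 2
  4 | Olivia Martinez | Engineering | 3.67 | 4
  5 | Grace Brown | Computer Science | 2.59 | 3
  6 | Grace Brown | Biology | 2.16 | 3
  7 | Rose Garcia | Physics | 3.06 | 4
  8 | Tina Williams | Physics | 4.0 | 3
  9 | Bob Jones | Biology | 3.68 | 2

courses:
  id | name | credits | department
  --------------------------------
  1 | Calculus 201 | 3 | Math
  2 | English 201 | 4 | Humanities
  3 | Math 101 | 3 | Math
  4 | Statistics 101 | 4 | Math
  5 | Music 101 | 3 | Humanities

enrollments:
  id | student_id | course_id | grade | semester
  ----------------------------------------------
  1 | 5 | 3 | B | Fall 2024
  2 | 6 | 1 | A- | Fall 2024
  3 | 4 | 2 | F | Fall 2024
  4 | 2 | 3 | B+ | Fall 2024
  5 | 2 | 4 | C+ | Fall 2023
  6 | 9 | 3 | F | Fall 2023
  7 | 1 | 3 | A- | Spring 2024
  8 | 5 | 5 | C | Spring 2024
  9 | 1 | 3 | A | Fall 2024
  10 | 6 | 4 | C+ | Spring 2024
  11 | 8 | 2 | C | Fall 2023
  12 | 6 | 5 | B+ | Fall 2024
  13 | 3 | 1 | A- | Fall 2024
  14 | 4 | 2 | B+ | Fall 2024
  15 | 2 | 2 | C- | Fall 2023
SELECT SUM(year) FROM students

Execution result:
24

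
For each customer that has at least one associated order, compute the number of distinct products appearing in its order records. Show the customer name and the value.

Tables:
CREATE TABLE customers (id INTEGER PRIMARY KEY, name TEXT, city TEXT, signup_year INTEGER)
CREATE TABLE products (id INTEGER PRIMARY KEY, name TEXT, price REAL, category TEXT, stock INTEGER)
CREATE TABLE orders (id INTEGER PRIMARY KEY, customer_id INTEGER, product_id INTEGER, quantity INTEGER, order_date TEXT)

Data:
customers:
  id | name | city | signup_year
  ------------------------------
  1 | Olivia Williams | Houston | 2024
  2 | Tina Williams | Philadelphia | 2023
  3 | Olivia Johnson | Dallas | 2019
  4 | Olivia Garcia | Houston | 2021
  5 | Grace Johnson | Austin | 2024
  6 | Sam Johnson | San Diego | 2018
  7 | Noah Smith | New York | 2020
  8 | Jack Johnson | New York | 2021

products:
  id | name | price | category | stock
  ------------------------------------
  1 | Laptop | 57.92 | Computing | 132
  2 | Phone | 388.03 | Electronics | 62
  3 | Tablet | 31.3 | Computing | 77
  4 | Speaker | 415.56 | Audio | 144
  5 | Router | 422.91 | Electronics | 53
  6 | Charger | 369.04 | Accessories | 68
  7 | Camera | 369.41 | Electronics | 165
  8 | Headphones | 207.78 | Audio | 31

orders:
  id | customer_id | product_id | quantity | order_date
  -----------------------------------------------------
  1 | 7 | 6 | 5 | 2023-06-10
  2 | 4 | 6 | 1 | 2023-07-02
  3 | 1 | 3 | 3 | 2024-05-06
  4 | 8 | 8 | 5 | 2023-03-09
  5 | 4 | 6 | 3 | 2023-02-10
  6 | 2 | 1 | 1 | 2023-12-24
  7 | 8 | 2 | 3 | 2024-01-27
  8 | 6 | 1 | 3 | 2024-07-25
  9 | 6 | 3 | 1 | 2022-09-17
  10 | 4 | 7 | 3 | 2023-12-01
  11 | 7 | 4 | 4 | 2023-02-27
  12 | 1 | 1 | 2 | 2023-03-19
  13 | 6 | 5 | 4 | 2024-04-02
SELECT p.name, COUNT(DISTINCT c.product_id) AS distinct_product_count FROM orders c JOIN customers p ON c.customer_id = p.id GROUP BY p.id, p.name

Execution result:
name | distinct_product_count
Olivia Williams | 2
Tina Williams | 1
Olivia Garcia | 2
Sam Johnson | 3
Noah Smith | 2
Jack Johnson | 2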